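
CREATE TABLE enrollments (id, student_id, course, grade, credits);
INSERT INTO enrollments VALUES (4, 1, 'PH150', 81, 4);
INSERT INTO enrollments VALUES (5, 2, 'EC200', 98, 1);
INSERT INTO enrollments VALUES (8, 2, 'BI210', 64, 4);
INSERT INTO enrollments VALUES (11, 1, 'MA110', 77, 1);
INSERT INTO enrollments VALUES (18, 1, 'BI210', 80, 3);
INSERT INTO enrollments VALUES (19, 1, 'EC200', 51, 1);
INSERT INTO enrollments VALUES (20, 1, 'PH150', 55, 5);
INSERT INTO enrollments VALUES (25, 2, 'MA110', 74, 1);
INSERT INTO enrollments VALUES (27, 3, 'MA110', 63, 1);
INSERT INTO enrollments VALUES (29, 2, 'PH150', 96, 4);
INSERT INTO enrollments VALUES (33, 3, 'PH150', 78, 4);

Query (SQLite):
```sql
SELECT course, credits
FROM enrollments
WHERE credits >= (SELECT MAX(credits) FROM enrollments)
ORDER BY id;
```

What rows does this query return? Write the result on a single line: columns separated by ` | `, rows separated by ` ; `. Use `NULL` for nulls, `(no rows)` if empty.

PH150 | 5

Scalar subquery: MAX(credits) over all enrollments rows = 5.
Keep rows where credits >= that value.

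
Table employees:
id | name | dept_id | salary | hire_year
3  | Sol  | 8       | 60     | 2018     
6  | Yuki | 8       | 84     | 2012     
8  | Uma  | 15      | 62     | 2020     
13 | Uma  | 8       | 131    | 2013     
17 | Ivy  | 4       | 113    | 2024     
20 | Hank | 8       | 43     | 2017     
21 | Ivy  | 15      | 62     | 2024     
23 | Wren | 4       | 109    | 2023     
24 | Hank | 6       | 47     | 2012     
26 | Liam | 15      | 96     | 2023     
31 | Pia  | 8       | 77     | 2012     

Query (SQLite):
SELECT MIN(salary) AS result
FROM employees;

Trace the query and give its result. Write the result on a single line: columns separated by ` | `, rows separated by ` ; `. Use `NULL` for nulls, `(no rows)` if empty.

43

All salary values: [60, 84, 62, 131, 113, 43, 62, 109, 47, 96, 77].
MIN of non-NULL values = 43.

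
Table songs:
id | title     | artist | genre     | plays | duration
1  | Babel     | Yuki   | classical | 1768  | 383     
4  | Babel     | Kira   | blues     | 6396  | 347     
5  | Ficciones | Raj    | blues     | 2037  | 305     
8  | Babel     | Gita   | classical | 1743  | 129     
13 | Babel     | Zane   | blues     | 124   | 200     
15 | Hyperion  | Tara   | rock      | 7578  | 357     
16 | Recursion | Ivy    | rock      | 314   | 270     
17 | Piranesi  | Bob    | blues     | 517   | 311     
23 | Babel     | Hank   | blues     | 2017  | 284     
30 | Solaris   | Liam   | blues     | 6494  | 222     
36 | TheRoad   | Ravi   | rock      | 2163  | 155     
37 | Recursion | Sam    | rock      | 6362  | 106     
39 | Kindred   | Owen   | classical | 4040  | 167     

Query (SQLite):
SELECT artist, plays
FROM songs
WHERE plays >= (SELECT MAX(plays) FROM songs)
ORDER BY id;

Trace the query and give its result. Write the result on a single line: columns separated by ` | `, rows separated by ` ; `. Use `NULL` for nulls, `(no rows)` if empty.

Tara | 7578

Scalar subquery: MAX(plays) over all songs rows = 7578.
Keep rows where plays >= that value.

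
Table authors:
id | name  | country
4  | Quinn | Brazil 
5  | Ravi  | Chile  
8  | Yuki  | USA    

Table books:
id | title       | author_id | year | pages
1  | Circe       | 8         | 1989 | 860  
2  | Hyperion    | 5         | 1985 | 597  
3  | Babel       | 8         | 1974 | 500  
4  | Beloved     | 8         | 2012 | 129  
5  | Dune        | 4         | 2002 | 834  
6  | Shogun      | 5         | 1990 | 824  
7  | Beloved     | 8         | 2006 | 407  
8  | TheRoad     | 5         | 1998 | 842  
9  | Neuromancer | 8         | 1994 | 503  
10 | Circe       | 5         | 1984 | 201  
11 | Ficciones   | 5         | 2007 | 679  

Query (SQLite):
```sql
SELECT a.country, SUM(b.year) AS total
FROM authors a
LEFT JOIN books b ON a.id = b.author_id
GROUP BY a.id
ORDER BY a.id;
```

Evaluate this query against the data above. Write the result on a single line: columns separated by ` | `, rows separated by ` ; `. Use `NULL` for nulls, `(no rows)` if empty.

Brazil | 2002 ; Chile | 9964 ; USA | 9975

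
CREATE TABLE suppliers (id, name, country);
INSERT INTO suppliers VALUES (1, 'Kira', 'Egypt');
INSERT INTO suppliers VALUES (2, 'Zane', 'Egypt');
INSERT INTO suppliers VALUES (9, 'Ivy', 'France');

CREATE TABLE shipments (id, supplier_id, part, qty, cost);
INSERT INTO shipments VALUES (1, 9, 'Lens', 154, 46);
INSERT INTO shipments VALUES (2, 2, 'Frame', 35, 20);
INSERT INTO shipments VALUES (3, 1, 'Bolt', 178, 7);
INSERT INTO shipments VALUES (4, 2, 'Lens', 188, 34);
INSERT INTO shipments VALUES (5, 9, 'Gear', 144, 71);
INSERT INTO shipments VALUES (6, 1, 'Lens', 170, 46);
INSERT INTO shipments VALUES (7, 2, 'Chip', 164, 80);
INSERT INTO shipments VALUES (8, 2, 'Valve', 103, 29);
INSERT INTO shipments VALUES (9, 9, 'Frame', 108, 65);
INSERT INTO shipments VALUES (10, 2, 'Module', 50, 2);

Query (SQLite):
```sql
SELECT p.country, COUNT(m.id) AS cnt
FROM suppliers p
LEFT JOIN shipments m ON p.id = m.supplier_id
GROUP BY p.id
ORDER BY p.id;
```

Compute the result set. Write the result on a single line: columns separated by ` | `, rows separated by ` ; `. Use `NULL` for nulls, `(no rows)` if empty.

Egypt | 2 ; Egypt | 5 ; France | 3

LEFT JOIN keeps every suppliers row; unmatched ones get NULL for shipments columns.
Group by suppliers.id and compute COUNT(m.id). COUNT(col) of an all-NULL group is 0.
  1: ids {3, 6} → COUNT(m.id)=2
  2: ids {2, 4, 7, 8, 10} → COUNT(m.id)=5
  9: ids {1, 5, 9} → COUNT(m.id)=3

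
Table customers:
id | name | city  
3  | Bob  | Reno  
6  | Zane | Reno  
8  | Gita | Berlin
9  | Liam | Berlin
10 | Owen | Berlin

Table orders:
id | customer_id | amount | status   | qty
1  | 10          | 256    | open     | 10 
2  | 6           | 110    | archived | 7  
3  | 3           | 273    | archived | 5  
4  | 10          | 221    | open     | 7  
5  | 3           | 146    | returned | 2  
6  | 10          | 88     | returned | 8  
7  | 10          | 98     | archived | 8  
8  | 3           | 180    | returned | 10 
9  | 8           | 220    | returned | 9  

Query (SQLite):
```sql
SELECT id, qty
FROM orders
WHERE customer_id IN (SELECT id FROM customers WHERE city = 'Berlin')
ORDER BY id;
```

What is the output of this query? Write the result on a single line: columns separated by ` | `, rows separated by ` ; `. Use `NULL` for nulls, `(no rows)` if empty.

Inner query: customers.id where city = 'Berlin'.
Outer: keep orders rows whose customer_id is in that set.
Inner query → {8, 9, 10}

1 | 10 ; 4 | 7 ; 6 | 8 ; 7 | 8 ; 9 | 9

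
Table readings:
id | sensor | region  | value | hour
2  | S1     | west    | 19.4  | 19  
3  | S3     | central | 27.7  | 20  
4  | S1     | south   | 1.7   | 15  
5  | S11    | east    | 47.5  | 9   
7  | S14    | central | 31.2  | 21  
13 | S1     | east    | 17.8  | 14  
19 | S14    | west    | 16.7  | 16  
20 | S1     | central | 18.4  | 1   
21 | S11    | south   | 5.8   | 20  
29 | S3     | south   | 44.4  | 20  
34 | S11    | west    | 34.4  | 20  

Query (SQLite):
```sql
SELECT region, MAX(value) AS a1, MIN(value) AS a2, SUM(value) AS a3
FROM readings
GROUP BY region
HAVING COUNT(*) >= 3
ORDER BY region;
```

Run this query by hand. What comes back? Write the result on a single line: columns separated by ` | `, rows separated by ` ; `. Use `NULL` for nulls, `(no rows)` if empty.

central | 31.2 | 18.4 | 77.3 ; south | 44.4 | 1.7 | 51.9 ; west | 34.4 | 16.7 | 70.5

Group readings by region.
Per group compute: MAX(value), MIN(value), SUM(value).
HAVING: drop groups with fewer than 3 rows.
  central: ids {3, 7, 20} → MAX(value)=31.2, MIN(value)=18.4, SUM(value)=77.3
  east: ids {5, 13} → MAX(value)=47.5, MIN(value)=17.8, SUM(value)=65.3
  south: ids {4, 21, 29} → MAX(value)=44.4, MIN(value)=1.7, SUM(value)=51.9
  west: ids {2, 19, 34} → MAX(value)=34.4, MIN(value)=16.7, SUM(value)=70.5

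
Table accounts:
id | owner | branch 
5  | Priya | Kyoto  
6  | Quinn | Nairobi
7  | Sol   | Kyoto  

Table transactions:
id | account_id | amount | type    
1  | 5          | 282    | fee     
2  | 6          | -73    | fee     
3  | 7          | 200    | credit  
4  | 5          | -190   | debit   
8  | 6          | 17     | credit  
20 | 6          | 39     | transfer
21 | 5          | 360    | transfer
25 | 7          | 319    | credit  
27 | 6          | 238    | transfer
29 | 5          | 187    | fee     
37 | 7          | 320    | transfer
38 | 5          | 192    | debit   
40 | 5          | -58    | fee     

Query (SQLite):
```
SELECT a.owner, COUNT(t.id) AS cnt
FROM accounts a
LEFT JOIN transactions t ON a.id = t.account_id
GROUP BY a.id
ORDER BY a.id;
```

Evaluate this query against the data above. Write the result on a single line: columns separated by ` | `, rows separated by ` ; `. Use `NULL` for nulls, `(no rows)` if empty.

Priya | 6 ; Quinn | 4 ; Sol | 3

LEFT JOIN keeps every accounts row; unmatched ones get NULL for transactions columns.
Group by accounts.id and compute COUNT(t.id). COUNT(col) of an all-NULL group is 0.
  5: ids {1, 4, 21, 29, 38, 40} → COUNT(t.id)=6
  6: ids {2, 8, 20, 27} → COUNT(t.id)=4
  7: ids {3, 25, 37} → COUNT(t.id)=3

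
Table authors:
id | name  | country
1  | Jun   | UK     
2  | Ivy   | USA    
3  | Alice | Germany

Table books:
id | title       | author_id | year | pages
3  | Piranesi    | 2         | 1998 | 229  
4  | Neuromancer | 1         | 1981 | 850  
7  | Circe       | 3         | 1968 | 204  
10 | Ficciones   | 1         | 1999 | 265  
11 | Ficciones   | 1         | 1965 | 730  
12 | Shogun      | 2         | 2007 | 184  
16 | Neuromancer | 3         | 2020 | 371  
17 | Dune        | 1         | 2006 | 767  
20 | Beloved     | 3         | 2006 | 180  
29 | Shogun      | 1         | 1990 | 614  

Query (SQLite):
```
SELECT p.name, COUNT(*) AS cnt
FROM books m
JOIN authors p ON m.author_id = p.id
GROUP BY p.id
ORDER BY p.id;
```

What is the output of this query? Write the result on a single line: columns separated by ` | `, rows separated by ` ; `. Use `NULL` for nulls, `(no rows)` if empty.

Join each books row to its authors via author_id.
Group joined rows by authors.id; compute COUNT(*) per group.
  1: ids {4, 10, 11, 17, 29} → COUNT(*)=5
  2: ids {3, 12} → COUNT(*)=2
  3: ids {7, 16, 20} → COUNT(*)=3

Jun | 5 ; Ivy | 2 ; Alice | 3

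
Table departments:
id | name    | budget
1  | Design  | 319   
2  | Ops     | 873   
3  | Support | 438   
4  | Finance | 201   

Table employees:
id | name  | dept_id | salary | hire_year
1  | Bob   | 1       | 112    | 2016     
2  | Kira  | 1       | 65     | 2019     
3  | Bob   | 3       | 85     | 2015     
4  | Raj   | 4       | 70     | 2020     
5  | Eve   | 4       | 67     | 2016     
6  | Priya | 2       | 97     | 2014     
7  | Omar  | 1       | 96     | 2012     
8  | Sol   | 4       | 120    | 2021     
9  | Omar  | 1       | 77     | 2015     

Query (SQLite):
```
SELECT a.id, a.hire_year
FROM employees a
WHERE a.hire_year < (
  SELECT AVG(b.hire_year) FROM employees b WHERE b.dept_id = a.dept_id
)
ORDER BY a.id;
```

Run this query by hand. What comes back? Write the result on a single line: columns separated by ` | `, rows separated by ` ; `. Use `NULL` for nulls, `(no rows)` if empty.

For each employees row a, compute AVG(hire_year) over rows sharing a.dept_id.
Keep row a if a.hire_year < that per-group AVG.
  dept_id=1: AVG(hire_year) = 2015.5
  dept_id=2: AVG(hire_year) = 2014.0
  dept_id=3: AVG(hire_year) = 2015.0
  dept_id=4: AVG(hire_year) = 2019.0

5 | 2016 ; 7 | 2012 ; 9 | 2015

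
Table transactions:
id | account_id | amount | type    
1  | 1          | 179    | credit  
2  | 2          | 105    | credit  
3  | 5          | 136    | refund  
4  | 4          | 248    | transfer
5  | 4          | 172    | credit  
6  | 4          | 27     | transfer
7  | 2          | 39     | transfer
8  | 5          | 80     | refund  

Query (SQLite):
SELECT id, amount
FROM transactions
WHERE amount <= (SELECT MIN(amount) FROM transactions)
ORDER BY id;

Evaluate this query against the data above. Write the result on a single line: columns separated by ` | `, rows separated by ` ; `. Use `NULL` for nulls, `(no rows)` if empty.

Scalar subquery: MIN(amount) over all transactions rows = 27.
Keep rows where amount <= that value.

6 | 27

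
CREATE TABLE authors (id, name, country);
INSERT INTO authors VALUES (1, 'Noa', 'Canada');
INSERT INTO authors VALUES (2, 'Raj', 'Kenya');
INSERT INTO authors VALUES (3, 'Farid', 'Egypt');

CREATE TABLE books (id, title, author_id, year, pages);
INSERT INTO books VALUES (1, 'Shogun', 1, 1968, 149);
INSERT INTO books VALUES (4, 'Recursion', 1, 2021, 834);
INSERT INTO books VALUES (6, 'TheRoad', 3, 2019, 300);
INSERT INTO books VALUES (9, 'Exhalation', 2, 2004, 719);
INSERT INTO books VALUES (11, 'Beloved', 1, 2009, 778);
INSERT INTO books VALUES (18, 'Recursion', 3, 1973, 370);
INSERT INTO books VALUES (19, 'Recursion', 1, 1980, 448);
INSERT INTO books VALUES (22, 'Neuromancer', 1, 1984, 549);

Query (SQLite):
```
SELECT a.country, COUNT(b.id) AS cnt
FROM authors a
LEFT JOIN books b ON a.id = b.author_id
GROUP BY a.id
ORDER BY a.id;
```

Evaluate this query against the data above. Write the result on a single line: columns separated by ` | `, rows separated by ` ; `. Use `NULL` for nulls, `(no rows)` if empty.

LEFT JOIN keeps every authors row; unmatched ones get NULL for books columns.
Group by authors.id and compute COUNT(b.id). COUNT(col) of an all-NULL group is 0.
  1: ids {1, 4, 11, 19, 22} → COUNT(b.id)=5
  2: ids {9} → COUNT(b.id)=1
  3: ids {6, 18} → COUNT(b.id)=2

Canada | 5 ; Kenya | 1 ; Egypt | 2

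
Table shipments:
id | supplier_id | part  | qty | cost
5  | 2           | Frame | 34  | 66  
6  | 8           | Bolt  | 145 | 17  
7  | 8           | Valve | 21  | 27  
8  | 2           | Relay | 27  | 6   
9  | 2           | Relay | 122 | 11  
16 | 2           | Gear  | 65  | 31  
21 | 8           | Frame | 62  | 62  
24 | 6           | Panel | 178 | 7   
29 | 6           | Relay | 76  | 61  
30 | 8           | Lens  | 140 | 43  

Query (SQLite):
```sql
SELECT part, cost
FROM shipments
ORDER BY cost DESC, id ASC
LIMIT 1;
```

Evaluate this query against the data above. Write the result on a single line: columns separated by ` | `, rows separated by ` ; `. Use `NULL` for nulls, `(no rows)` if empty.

Frame | 66

Sort by cost desc, tiebreak id asc: (66, id=5), (62, id=21), (61, id=29), (43, id=30) …. Take first 1.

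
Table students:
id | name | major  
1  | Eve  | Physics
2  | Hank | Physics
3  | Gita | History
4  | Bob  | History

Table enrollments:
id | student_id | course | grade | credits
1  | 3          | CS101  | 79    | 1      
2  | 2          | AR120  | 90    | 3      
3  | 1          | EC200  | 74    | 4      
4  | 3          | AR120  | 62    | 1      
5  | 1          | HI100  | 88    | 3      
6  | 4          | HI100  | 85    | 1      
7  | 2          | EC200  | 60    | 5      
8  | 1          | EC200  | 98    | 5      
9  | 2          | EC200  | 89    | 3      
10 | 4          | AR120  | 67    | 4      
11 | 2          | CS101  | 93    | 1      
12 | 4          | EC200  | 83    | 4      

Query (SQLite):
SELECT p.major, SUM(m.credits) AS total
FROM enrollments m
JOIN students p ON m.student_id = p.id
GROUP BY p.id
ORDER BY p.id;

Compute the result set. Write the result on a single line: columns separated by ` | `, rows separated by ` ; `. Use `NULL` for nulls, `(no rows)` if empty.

Join each enrollments row to its students via student_id.
Group joined rows by students.id; compute SUM(m.credits) per group.
  1: ids {3, 5, 8} → SUM(m.credits)=12
  2: ids {2, 7, 9, 11} → SUM(m.credits)=12
  3: ids {1, 4} → SUM(m.credits)=2
  4: ids {6, 10, 12} → SUM(m.credits)=9

Physics | 12 ; Physics | 12 ; History | 2 ; History | 9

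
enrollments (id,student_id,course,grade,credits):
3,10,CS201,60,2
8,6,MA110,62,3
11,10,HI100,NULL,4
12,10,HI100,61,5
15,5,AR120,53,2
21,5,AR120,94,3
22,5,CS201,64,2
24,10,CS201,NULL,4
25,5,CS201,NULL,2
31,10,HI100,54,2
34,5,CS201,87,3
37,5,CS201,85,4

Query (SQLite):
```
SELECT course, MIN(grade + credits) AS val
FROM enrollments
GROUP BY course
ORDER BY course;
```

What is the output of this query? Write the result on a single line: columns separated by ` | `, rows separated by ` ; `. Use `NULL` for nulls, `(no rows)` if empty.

For each row compute grade + credits.
Group by course; take MIN of the expression per group.
  AR120: ids {15, 21} → MIN(grade + credits)=55
  CS201: ids {3, 22, 24, 25, 34, 37} → MIN(grade + credits)=62
  HI100: ids {11, 12, 31} → MIN(grade + credits)=56
  MA110: ids {8} → MIN(grade + credits)=65

AR120 | 55 ; CS201 | 62 ; HI100 | 56 ; MA110 | 65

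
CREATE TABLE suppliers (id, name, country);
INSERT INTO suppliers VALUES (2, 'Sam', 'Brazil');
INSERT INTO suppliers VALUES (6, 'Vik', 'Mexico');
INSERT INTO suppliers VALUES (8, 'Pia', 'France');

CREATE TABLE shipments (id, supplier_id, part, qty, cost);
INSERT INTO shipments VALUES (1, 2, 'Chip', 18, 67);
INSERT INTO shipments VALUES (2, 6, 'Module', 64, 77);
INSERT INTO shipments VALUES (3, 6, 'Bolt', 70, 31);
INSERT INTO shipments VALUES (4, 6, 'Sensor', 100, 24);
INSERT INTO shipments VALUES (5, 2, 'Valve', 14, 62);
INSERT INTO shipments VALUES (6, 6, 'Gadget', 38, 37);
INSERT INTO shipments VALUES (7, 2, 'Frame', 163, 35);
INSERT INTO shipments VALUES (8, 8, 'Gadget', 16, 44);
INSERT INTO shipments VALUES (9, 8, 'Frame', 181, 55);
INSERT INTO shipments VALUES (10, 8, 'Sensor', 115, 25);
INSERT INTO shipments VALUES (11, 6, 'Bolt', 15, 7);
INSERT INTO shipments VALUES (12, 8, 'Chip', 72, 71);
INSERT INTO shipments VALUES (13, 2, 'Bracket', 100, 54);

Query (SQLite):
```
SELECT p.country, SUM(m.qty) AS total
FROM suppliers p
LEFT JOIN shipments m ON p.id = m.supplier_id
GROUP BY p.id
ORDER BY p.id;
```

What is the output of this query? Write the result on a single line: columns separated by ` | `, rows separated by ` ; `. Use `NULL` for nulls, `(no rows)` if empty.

LEFT JOIN keeps every suppliers row; unmatched ones get NULL for shipments columns.
Group by suppliers.id and compute SUM(m.qty). SUM over an all-NULL group is NULL.
  2: ids {1, 5, 7, 13} → SUM(m.qty)=295
  6: ids {2, 3, 4, 6, 11} → SUM(m.qty)=287
  8: ids {8, 9, 10, 12} → SUM(m.qty)=384

Brazil | 295 ; Mexico | 287 ; France | 384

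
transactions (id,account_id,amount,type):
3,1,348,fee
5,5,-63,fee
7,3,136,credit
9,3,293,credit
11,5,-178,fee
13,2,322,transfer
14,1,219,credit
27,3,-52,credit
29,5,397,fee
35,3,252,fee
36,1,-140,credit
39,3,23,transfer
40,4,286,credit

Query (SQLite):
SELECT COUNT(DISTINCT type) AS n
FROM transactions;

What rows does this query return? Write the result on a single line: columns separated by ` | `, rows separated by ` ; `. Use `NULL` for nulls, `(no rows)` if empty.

3

Count distinct non-NULL type values.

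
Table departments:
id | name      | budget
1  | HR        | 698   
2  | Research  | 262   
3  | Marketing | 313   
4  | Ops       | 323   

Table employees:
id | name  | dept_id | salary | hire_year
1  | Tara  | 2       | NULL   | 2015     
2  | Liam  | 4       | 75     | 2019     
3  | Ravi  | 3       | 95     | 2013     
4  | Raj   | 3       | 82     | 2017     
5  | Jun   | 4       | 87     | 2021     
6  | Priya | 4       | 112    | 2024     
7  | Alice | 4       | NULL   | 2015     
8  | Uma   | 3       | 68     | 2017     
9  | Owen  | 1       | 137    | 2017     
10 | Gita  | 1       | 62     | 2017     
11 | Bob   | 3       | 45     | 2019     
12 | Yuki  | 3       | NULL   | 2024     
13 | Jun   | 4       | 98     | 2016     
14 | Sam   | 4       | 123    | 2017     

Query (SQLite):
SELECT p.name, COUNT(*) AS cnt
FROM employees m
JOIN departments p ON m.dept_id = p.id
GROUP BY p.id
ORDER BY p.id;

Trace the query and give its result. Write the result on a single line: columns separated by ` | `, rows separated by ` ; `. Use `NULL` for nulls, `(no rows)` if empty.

HR | 2 ; Research | 1 ; Marketing | 5 ; Ops | 6

Join each employees row to its departments via dept_id.
Group joined rows by departments.id; compute COUNT(*) per group.
  1: ids {9, 10} → COUNT(*)=2
  2: ids {1} → COUNT(*)=1
  3: ids {3, 4, 8, 11, 12} → COUNT(*)=5
  4: ids {2, 5, 6, 7, 13, 14} → COUNT(*)=6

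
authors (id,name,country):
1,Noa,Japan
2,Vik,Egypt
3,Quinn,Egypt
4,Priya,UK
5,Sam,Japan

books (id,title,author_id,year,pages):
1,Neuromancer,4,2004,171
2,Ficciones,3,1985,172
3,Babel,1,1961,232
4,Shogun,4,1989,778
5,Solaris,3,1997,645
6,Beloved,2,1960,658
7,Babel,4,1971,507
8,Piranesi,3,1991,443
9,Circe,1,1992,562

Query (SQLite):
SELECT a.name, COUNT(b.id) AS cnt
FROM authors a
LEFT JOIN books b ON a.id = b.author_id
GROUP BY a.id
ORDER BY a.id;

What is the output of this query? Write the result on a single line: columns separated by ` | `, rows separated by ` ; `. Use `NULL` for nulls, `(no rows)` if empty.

Noa | 2 ; Vik | 1 ; Quinn | 3 ; Priya | 3 ; Sam | 0

LEFT JOIN keeps every authors row; unmatched ones get NULL for books columns.
Group by authors.id and compute COUNT(b.id). COUNT(col) of an all-NULL group is 0.
  1: ids {3, 9} → COUNT(b.id)=2
  2: ids {6} → COUNT(b.id)=1
  3: ids {2, 5, 8} → COUNT(b.id)=3
  4: ids {1, 4, 7} → COUNT(b.id)=3
  5: ids {—} → COUNT(b.id)=0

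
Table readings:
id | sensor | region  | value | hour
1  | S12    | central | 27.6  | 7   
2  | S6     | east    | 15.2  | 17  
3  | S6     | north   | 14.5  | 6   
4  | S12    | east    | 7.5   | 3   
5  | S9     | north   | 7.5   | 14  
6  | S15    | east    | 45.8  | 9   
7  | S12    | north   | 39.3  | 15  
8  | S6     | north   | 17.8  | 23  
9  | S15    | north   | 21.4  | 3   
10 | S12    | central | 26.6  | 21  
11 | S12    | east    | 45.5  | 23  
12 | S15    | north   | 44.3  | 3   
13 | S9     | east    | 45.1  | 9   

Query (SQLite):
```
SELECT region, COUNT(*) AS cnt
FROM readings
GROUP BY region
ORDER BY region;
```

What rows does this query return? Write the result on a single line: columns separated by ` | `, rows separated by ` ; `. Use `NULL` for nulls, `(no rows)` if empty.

central | 2 ; east | 5 ; north | 6

Partition readings by region; compute COUNT(*) within each group.
  central: ids {1, 10} → COUNT(*)=2
  east: ids {2, 4, 6, 11, 13} → COUNT(*)=5
  north: ids {3, 5, 7, 8, 9, 12} → COUNT(*)=6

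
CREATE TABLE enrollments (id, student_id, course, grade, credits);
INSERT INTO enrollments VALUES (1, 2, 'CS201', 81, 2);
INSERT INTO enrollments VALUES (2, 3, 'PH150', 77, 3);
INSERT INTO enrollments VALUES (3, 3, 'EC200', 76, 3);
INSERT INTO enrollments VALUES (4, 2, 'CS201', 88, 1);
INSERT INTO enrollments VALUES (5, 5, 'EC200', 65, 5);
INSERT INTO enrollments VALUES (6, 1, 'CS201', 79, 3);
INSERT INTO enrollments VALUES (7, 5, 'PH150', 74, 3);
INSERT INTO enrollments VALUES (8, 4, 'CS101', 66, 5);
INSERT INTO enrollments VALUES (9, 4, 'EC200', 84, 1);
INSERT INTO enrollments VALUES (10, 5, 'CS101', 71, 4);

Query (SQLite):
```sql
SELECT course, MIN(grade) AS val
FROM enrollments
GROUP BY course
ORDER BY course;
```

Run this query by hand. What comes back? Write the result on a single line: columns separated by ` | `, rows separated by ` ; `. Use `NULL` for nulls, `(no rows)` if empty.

CS101 | 66 ; CS201 | 79 ; EC200 | 65 ; PH150 | 74

Partition enrollments by course; compute MIN(grade) within each group.
  CS101: ids {8, 10} → MIN(grade)=66
  CS201: ids {1, 4, 6} → MIN(grade)=79
  EC200: ids {3, 5, 9} → MIN(grade)=65
  PH150: ids {2, 7} → MIN(grade)=74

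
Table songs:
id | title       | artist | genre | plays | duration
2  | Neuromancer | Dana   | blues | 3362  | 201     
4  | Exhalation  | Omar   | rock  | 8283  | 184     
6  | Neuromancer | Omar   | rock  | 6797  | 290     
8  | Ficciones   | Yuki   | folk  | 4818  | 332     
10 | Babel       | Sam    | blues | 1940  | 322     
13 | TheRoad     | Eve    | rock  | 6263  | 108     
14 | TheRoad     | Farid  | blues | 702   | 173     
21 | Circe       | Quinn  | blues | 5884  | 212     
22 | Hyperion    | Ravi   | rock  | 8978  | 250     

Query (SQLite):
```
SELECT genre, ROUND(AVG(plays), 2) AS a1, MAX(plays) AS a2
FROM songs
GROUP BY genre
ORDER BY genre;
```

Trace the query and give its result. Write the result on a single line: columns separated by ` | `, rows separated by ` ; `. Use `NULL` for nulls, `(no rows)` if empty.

blues | 2972 | 5884 ; folk | 4818 | 4818 ; rock | 7580.25 | 8978

Group songs by genre.
Per group compute: ROUND(AVG(plays), 2), MAX(plays).
  blues: ids {2, 10, 14, 21} → ROUND(AVG(plays), 2)=2972, MAX(plays)=5884
  folk: ids {8} → ROUND(AVG(plays), 2)=4818, MAX(plays)=4818
  rock: ids {4, 6, 13, 22} → ROUND(AVG(plays), 2)=7580.25, MAX(plays)=8978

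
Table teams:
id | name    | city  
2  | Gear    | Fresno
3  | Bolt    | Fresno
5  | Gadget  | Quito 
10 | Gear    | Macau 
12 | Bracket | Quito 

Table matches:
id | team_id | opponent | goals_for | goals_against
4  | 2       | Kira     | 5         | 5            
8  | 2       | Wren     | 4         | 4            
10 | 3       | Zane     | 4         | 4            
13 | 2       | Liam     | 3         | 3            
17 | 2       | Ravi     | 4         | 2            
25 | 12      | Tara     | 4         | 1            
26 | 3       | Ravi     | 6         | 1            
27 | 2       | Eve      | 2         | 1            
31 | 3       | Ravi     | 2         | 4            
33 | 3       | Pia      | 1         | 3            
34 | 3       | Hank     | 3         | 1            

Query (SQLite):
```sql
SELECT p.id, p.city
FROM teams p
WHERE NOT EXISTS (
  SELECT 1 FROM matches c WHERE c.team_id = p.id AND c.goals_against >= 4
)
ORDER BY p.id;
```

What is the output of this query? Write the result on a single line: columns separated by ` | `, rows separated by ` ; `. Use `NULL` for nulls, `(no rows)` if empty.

5 | Quito ; 10 | Macau ; 12 | Quito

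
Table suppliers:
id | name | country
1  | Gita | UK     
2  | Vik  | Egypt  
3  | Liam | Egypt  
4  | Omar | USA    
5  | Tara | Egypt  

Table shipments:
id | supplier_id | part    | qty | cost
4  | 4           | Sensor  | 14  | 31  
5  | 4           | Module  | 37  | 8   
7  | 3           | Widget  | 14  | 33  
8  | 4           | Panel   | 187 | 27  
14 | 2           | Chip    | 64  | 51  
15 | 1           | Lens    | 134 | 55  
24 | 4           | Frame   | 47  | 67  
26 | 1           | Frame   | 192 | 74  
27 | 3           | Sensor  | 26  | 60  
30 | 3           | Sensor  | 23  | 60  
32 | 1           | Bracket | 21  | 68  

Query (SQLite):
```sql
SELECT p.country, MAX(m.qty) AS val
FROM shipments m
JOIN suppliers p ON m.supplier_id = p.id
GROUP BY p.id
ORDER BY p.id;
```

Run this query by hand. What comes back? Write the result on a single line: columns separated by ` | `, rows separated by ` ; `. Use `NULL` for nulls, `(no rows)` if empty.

UK | 192 ; Egypt | 64 ; Egypt | 26 ; USA | 187

Join each shipments row to its suppliers via supplier_id.
Group joined rows by suppliers.id; compute MAX(m.qty) per group.
  1: ids {15, 26, 32} → MAX(m.qty)=192
  2: ids {14} → MAX(m.qty)=64
  3: ids {7, 27, 30} → MAX(m.qty)=26
  4: ids {4, 5, 8, 24} → MAX(m.qty)=187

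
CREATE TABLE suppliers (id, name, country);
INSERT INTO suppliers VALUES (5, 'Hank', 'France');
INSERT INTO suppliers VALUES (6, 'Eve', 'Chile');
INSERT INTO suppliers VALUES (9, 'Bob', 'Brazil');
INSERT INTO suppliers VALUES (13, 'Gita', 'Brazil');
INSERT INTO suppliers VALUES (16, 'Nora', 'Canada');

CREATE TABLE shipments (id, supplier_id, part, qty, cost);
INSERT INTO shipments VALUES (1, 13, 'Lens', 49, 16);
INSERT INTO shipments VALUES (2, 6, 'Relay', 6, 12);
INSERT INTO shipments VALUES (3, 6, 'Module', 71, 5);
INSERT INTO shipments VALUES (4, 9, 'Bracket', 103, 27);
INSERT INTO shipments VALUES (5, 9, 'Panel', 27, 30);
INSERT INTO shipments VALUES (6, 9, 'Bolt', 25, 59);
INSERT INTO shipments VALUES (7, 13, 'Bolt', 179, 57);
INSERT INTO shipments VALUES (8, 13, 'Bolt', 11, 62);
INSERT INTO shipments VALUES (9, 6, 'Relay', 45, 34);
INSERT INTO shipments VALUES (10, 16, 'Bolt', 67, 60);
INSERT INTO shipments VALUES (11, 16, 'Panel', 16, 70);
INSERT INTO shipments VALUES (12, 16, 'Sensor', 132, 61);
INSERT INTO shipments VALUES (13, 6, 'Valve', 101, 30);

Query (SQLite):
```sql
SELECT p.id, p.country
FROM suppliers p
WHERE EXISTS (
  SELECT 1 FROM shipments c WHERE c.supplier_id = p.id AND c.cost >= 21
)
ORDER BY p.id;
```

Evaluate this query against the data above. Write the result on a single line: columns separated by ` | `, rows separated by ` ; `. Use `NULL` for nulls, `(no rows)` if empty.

6 | Chile ; 9 | Brazil ; 13 | Brazil ; 16 | Canada

For each suppliers row, check whether any shipments with matching supplier_id has cost >= 21.
Keep rows where that is true.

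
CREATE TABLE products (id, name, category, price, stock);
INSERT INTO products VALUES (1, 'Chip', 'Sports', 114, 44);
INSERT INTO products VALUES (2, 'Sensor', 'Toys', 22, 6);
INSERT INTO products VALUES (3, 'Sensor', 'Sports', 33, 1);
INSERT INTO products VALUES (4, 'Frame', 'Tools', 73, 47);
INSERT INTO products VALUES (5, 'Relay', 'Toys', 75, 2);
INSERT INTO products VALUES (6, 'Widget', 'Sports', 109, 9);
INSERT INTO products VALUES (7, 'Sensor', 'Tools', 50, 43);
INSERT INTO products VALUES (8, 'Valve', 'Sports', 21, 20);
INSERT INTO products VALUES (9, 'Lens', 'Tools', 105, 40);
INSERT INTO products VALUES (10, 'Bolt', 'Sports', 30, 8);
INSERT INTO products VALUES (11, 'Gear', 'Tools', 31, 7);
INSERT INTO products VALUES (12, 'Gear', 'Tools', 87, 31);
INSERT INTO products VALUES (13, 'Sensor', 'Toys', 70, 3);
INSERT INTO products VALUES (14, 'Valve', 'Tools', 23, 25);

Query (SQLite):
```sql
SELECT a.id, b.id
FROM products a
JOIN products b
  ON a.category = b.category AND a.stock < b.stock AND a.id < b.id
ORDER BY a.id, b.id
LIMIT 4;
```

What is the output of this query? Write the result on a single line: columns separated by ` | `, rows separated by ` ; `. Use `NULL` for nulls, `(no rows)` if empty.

3 | 6 ; 3 | 8 ; 3 | 10 ; 5 | 13

Pairs (a,b) with same category, a.stock < b.stock, a.id < b.id.
category groups: Sports:{1,3,6,8,10} Tools:{4,7,9,11,12,14} Toys:{2,5,13}
Ordered by (a.id, b.id); first 4.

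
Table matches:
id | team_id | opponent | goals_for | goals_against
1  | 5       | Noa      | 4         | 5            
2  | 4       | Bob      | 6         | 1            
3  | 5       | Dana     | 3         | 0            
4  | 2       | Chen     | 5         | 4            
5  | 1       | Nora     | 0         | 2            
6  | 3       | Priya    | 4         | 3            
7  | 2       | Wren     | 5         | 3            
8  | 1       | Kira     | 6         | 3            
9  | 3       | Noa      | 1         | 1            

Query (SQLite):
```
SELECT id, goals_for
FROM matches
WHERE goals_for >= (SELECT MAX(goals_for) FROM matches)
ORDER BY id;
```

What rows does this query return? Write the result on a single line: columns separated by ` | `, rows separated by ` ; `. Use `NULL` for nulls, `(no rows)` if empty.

Scalar subquery: MAX(goals_for) over all matches rows = 6.
Keep rows where goals_for >= that value.

2 | 6 ; 8 | 6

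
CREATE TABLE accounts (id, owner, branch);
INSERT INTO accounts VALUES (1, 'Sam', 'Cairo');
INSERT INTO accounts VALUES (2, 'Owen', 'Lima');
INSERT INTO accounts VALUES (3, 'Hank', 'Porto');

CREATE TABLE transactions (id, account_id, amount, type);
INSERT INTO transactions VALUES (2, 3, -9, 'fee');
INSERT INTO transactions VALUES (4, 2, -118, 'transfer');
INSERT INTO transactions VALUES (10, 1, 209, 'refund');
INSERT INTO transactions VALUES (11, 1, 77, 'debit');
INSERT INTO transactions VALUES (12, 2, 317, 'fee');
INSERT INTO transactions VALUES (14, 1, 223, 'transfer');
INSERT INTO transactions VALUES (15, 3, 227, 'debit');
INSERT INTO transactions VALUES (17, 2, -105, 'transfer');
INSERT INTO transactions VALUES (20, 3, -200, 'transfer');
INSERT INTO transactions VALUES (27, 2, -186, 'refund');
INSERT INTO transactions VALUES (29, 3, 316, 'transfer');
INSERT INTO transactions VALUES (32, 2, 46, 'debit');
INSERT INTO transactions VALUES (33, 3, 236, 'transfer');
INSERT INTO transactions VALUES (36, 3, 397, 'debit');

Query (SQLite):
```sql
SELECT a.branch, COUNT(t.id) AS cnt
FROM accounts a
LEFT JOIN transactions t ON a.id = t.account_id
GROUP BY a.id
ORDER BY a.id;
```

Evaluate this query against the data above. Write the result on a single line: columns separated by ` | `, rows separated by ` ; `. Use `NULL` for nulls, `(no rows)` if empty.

LEFT JOIN keeps every accounts row; unmatched ones get NULL for transactions columns.
Group by accounts.id and compute COUNT(t.id). COUNT(col) of an all-NULL group is 0.
  1: ids {10, 11, 14} → COUNT(t.id)=3
  2: ids {4, 12, 17, 27, 32} → COUNT(t.id)=5
  3: ids {2, 15, 20, 29, 33, 36} → COUNT(t.id)=6

Cairo | 3 ; Lima | 5 ; Porto | 6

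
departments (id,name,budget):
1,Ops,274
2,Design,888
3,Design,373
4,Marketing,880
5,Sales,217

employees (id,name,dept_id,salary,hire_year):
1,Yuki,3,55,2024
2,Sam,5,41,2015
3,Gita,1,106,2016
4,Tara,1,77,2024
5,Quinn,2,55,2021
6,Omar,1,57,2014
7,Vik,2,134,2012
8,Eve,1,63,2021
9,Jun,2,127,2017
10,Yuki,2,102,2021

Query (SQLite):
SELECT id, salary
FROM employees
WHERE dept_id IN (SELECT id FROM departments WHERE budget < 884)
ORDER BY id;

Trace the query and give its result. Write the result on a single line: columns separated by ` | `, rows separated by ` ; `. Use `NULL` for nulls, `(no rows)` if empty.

1 | 55 ; 2 | 41 ; 3 | 106 ; 4 | 77 ; 6 | 57 ; 8 | 63

Inner query: departments.id where budget < 884.
Outer: keep employees rows whose dept_id is in that set.
Inner query → {1, 3, 4, 5}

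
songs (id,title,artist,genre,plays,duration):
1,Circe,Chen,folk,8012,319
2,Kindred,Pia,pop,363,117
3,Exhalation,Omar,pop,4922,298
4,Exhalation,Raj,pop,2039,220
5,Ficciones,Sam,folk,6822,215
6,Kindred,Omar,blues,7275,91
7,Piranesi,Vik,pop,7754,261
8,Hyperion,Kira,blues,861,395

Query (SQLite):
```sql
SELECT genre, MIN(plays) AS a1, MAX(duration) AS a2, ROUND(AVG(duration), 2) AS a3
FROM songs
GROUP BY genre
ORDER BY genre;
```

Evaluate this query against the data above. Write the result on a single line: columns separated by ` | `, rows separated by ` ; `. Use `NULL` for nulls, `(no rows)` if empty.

blues | 861 | 395 | 243 ; folk | 6822 | 319 | 267 ; pop | 363 | 298 | 224

Group songs by genre.
Per group compute: MIN(plays), MAX(duration), ROUND(AVG(duration), 2).
  blues: ids {6, 8} → MIN(plays)=861, MAX(duration)=395, ROUND(AVG(duration), 2)=243
  folk: ids {1, 5} → MIN(plays)=6822, MAX(duration)=319, ROUND(AVG(duration), 2)=267
  pop: ids {2, 3, 4, 7} → MIN(plays)=363, MAX(duration)=298, ROUND(AVG(duration), 2)=224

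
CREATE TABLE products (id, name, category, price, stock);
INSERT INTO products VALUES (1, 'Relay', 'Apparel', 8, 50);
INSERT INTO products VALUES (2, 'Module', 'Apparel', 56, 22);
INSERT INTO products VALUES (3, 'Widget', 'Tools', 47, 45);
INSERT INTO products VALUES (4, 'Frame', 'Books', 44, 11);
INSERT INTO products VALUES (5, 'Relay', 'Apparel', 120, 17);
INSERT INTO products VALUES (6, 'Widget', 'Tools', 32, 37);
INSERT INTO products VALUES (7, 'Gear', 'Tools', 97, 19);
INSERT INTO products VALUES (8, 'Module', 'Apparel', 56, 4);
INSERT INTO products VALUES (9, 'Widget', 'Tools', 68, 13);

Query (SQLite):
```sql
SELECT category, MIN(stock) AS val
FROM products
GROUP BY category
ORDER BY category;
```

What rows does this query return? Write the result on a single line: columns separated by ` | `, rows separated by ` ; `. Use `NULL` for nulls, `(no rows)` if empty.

Apparel | 4 ; Books | 11 ; Tools | 13

Partition products by category; compute MIN(stock) within each group.
  Apparel: ids {1, 2, 5, 8} → MIN(stock)=4
  Books: ids {4} → MIN(stock)=11
  Tools: ids {3, 6, 7, 9} → MIN(stock)=13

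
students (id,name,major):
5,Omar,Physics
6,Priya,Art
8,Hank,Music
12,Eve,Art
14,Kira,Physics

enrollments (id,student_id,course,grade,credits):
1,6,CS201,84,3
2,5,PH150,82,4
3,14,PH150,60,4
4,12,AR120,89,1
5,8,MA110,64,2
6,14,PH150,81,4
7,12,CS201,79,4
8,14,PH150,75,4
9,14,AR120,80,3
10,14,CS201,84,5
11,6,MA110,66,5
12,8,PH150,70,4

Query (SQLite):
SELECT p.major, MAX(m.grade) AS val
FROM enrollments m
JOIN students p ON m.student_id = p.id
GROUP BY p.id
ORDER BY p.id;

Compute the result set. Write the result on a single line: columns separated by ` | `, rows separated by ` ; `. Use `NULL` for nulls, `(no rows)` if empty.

Join each enrollments row to its students via student_id.
Group joined rows by students.id; compute MAX(m.grade) per group.
  5: ids {2} → MAX(m.grade)=82
  6: ids {1, 11} → MAX(m.grade)=84
  8: ids {5, 12} → MAX(m.grade)=70
  12: ids {4, 7} → MAX(m.grade)=89
  14: ids {3, 6, 8, 9, 10} → MAX(m.grade)=84

Physics | 82 ; Art | 84 ; Music | 70 ; Art | 89 ; Physics | 84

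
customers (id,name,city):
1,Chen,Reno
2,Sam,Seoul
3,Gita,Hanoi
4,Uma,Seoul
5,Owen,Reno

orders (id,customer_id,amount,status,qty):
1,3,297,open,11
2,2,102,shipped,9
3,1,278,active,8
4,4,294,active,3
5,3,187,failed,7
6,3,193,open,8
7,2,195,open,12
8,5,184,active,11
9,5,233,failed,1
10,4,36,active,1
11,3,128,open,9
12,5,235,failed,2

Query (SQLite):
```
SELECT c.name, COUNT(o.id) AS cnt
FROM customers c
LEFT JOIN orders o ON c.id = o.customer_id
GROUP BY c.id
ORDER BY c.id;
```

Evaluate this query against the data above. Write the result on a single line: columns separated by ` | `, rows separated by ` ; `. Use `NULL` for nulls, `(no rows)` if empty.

Chen | 1 ; Sam | 2 ; Gita | 4 ; Uma | 2 ; Owen | 3

LEFT JOIN keeps every customers row; unmatched ones get NULL for orders columns.
Group by customers.id and compute COUNT(o.id). COUNT(col) of an all-NULL group is 0.
  1: ids {3} → COUNT(o.id)=1
  2: ids {2, 7} → COUNT(o.id)=2
  3: ids {1, 5, 6, 11} → COUNT(o.id)=4
  4: ids {4, 10} → COUNT(o.id)=2
  5: ids {8, 9, 12} → COUNT(o.id)=3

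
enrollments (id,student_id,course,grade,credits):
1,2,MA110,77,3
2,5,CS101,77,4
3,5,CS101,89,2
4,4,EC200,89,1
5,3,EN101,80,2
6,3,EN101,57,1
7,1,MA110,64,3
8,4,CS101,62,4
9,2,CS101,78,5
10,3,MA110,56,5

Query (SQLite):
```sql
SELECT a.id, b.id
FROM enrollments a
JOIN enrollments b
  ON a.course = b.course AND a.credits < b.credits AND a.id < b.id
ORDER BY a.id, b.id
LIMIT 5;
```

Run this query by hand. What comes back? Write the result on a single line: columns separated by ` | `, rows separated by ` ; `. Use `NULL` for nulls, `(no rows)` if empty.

1 | 10 ; 2 | 9 ; 3 | 8 ; 3 | 9 ; 7 | 10

Pairs (a,b) with same course, a.credits < b.credits, a.id < b.id.
course groups: CS101:{2,3,8,9} EC200:{4} EN101:{5,6} MA110:{1,7,10}
Ordered by (a.id, b.id); first 5.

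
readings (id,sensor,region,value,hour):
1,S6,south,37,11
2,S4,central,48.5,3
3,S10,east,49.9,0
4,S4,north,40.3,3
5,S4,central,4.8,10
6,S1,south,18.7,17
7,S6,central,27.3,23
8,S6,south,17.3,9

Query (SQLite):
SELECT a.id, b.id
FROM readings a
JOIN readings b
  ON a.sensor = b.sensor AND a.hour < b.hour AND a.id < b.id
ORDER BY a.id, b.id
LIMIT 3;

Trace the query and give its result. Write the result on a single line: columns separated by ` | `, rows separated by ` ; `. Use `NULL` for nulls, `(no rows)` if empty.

1 | 7 ; 2 | 5 ; 4 | 5

Pairs (a,b) with same sensor, a.hour < b.hour, a.id < b.id.
sensor groups: S1:{6} S10:{3} S4:{2,4,5} S6:{1,7,8}
Ordered by (a.id, b.id); first 3.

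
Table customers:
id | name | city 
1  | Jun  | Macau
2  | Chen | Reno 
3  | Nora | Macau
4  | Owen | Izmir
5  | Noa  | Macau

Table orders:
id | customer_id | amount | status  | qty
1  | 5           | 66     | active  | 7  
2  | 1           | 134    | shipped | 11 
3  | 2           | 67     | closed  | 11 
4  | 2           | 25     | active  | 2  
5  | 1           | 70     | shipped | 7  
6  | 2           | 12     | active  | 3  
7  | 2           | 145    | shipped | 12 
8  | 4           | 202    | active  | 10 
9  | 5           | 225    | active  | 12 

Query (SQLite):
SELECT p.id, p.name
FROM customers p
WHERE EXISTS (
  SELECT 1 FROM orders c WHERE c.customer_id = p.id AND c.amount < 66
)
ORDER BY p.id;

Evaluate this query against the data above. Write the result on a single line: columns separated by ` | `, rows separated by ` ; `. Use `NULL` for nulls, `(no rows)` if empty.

For each customers row, check whether any orders with matching customer_id has amount < 66.
Keep rows where that is true.

2 | Chen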